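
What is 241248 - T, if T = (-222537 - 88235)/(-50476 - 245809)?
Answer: 6497986628/26935 ≈ 2.4125e+5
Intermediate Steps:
T = 28252/26935 (T = -310772/(-296285) = -310772*(-1/296285) = 28252/26935 ≈ 1.0489)
241248 - T = 241248 - 1*28252/26935 = 241248 - 28252/26935 = 6497986628/26935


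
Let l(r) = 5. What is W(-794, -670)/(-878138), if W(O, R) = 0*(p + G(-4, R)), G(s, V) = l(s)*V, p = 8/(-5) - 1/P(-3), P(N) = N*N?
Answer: 0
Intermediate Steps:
P(N) = N²
p = -77/45 (p = 8/(-5) - 1/((-3)²) = 8*(-⅕) - 1/9 = -8/5 - 1*⅑ = -8/5 - ⅑ = -77/45 ≈ -1.7111)
G(s, V) = 5*V
W(O, R) = 0 (W(O, R) = 0*(-77/45 + 5*R) = 0)
W(-794, -670)/(-878138) = 0/(-878138) = 0*(-1/878138) = 0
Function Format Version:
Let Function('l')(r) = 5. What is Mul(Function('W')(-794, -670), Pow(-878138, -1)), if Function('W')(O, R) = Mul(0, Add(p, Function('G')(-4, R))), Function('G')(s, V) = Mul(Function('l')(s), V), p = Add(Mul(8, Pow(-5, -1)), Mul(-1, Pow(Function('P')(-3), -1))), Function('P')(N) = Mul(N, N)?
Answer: 0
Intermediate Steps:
Function('P')(N) = Pow(N, 2)
p = Rational(-77, 45) (p = Add(Mul(8, Pow(-5, -1)), Mul(-1, Pow(Pow(-3, 2), -1))) = Add(Mul(8, Rational(-1, 5)), Mul(-1, Pow(9, -1))) = Add(Rational(-8, 5), Mul(-1, Rational(1, 9))) = Add(Rational(-8, 5), Rational(-1, 9)) = Rational(-77, 45) ≈ -1.7111)
Function('G')(s, V) = Mul(5, V)
Function('W')(O, R) = 0 (Function('W')(O, R) = Mul(0, Add(Rational(-77, 45), Mul(5, R))) = 0)
Mul(Function('W')(-794, -670), Pow(-878138, -1)) = Mul(0, Pow(-878138, -1)) = Mul(0, Rational(-1, 878138)) = 0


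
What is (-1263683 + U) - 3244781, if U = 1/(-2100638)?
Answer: -9470650800033/2100638 ≈ -4.5085e+6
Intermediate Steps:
U = -1/2100638 ≈ -4.7605e-7
(-1263683 + U) - 3244781 = (-1263683 - 1/2100638) - 3244781 = -2654540529755/2100638 - 3244781 = -9470650800033/2100638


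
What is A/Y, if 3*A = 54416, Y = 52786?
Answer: 27208/79179 ≈ 0.34363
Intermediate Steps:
A = 54416/3 (A = (⅓)*54416 = 54416/3 ≈ 18139.)
A/Y = (54416/3)/52786 = (54416/3)*(1/52786) = 27208/79179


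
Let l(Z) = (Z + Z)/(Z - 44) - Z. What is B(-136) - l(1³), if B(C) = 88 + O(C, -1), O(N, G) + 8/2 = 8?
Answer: 4001/43 ≈ 93.047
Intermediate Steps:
O(N, G) = 4 (O(N, G) = -4 + 8 = 4)
l(Z) = -Z + 2*Z/(-44 + Z) (l(Z) = (2*Z)/(-44 + Z) - Z = 2*Z/(-44 + Z) - Z = -Z + 2*Z/(-44 + Z))
B(C) = 92 (B(C) = 88 + 4 = 92)
B(-136) - l(1³) = 92 - 1³*(46 - 1*1³)/(-44 + 1³) = 92 - (46 - 1*1)/(-44 + 1) = 92 - (46 - 1)/(-43) = 92 - (-1)*45/43 = 92 - 1*(-45/43) = 92 + 45/43 = 4001/43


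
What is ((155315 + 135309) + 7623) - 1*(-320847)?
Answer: 619094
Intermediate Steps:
((155315 + 135309) + 7623) - 1*(-320847) = (290624 + 7623) + 320847 = 298247 + 320847 = 619094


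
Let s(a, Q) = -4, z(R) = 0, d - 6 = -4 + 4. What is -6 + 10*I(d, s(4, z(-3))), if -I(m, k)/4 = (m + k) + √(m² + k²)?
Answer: -86 - 80*√13 ≈ -374.44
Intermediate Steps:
d = 6 (d = 6 + (-4 + 4) = 6 + 0 = 6)
I(m, k) = -4*k - 4*m - 4*√(k² + m²) (I(m, k) = -4*((m + k) + √(m² + k²)) = -4*((k + m) + √(k² + m²)) = -4*(k + m + √(k² + m²)) = -4*k - 4*m - 4*√(k² + m²))
-6 + 10*I(d, s(4, z(-3))) = -6 + 10*(-4*(-4) - 4*6 - 4*√((-4)² + 6²)) = -6 + 10*(16 - 24 - 4*√(16 + 36)) = -6 + 10*(16 - 24 - 8*√13) = -6 + 10*(-8 - 8*√13) = -6 + (-80 - 80*√13) = -86 - 80*√13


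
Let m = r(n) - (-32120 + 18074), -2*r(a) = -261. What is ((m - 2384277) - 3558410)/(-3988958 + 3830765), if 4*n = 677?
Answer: 11857021/316386 ≈ 37.476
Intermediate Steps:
n = 677/4 (n = (1/4)*677 = 677/4 ≈ 169.25)
r(a) = 261/2 (r(a) = -1/2*(-261) = 261/2)
m = 28353/2 (m = 261/2 - (-32120 + 18074) = 261/2 - 1*(-14046) = 261/2 + 14046 = 28353/2 ≈ 14177.)
((m - 2384277) - 3558410)/(-3988958 + 3830765) = ((28353/2 - 2384277) - 3558410)/(-3988958 + 3830765) = (-4740201/2 - 3558410)/(-158193) = -11857021/2*(-1/158193) = 11857021/316386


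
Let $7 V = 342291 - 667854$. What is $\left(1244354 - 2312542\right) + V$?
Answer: $-1114697$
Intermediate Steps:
$V = -46509$ ($V = \frac{342291 - 667854}{7} = \frac{1}{7} \left(-325563\right) = -46509$)
$\left(1244354 - 2312542\right) + V = \left(1244354 - 2312542\right) - 46509 = -1068188 - 46509 = -1114697$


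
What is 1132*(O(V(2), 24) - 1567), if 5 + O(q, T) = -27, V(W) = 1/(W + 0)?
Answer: -1810068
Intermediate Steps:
V(W) = 1/W
O(q, T) = -32 (O(q, T) = -5 - 27 = -32)
1132*(O(V(2), 24) - 1567) = 1132*(-32 - 1567) = 1132*(-1599) = -1810068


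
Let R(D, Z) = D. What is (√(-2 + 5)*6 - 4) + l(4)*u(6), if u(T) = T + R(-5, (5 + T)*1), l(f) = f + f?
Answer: 4 + 6*√3 ≈ 14.392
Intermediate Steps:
l(f) = 2*f
u(T) = -5 + T (u(T) = T - 5 = -5 + T)
(√(-2 + 5)*6 - 4) + l(4)*u(6) = (√(-2 + 5)*6 - 4) + (2*4)*(-5 + 6) = (√3*6 - 4) + 8*1 = (6*√3 - 4) + 8 = (-4 + 6*√3) + 8 = 4 + 6*√3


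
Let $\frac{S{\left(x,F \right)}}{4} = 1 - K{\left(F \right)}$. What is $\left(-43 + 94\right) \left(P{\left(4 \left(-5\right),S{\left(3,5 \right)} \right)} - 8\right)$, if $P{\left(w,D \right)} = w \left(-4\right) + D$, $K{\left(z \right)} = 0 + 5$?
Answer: $2856$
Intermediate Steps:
$K{\left(z \right)} = 5$
$S{\left(x,F \right)} = -16$ ($S{\left(x,F \right)} = 4 \left(1 - 5\right) = 4 \left(-4\right) = -16$)
$P{\left(w,D \right)} = D - 4 w$ ($P{\left(w,D \right)} = - 4 w + D = D - 4 w$)
$\left(-43 + 94\right) \left(P{\left(4 \left(-5\right),S{\left(3,5 \right)} \right)} - 8\right) = \left(-43 + 94\right) \left(\left(-16 - 4 \cdot 4 \left(-5\right)\right) - 8\right) = 51 \left(\left(-16 - -80\right) - 8\right) = 51 \left(\left(-16 + 80\right) - 8\right) = 51 \left(64 - 8\right) = 51 \cdot 56 = 2856$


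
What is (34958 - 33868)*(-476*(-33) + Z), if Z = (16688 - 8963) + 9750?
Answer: 36169470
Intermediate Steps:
Z = 17475 (Z = 7725 + 9750 = 17475)
(34958 - 33868)*(-476*(-33) + Z) = (34958 - 33868)*(-476*(-33) + 17475) = 1090*(15708 + 17475) = 1090*33183 = 36169470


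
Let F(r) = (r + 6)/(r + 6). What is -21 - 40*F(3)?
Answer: -61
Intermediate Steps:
F(r) = 1 (F(r) = (6 + r)/(6 + r) = 1)
-21 - 40*F(3) = -21 - 40*1 = -21 - 40 = -61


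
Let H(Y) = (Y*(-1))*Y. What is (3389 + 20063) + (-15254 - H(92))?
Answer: 16662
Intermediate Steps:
H(Y) = -Y² (H(Y) = (-Y)*Y = -Y²)
(3389 + 20063) + (-15254 - H(92)) = (3389 + 20063) + (-15254 - (-1)*92²) = 23452 + (-15254 - (-1)*8464) = 23452 + (-15254 - 1*(-8464)) = 23452 + (-15254 + 8464) = 23452 - 6790 = 16662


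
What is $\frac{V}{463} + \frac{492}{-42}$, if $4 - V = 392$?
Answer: $- \frac{40682}{3241} \approx -12.552$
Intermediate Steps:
$V = -388$ ($V = 4 - 392 = -388$)
$\frac{V}{463} + \frac{492}{-42} = - \frac{388}{463} + \frac{492}{-42} = \left(-388\right) \frac{1}{463} + 492 \left(- \frac{1}{42}\right) = - \frac{388}{463} - \frac{82}{7} = - \frac{40682}{3241}$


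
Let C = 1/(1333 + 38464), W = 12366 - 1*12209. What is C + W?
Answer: 6248130/39797 ≈ 157.00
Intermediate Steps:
W = 157 (W = 12366 - 12209 = 157)
C = 1/39797 ≈ 2.5128e-5
C + W = 1/39797 + 157 = 6248130/39797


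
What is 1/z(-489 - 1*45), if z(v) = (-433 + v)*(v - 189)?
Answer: 1/699141 ≈ 1.4303e-6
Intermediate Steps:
z(v) = (-433 + v)*(-189 + v)
1/z(-489 - 1*45) = 1/(81837 + (-489 - 1*45)² - 622*(-489 - 1*45)) = 1/(81837 + (-489 - 45)² - 622*(-489 - 45)) = 1/(81837 + (-534)² - 622*(-534)) = 1/(81837 + 285156 + 332148) = 1/699141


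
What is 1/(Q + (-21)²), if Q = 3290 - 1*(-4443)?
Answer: 1/8174 ≈ 0.00012234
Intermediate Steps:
Q = 7733 (Q = 3290 + 4443 = 7733)
1/(Q + (-21)²) = 1/(7733 + (-21)²) = 1/(7733 + 441) = 1/8174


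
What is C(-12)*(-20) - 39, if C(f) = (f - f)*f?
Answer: -39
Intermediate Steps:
C(f) = 0 (C(f) = 0*f = 0)
C(-12)*(-20) - 39 = 0*(-20) - 39 = 0 - 39 = -39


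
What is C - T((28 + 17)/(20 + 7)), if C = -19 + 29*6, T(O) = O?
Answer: 460/3 ≈ 153.33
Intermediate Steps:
C = 155 (C = -19 + 174 = 155)
C - T((28 + 17)/(20 + 7)) = 155 - (28 + 17)/(20 + 7) = 155 - 45/27 = 155 - 1*5/3 = 155 - 5/3 = 460/3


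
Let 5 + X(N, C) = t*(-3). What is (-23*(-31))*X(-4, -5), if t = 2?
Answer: -7843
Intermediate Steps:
X(N, C) = -11 (X(N, C) = -5 + 2*(-3) = -5 - 6 = -11)
(-23*(-31))*X(-4, -5) = -23*(-31)*(-11) = 713*(-11) = -7843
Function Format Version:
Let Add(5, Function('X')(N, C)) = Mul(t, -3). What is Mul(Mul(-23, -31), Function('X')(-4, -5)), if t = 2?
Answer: -7843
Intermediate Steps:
Function('X')(N, C) = -11 (Function('X')(N, C) = Add(-5, Mul(2, -3)) = Add(-5, -6) = -11)
Mul(Mul(-23, -31), Function('X')(-4, -5)) = Mul(Mul(-23, -31), -11) = Mul(713, -11) = -7843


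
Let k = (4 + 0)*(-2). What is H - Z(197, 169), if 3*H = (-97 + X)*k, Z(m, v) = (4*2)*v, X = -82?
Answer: -2624/3 ≈ -874.67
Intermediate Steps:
k = -8 (k = 4*(-2) = -8)
Z(m, v) = 8*v
H = 1432/3 (H = ((-97 - 82)*(-8))/3 = (-179*(-8))/3 = (⅓)*1432 = 1432/3 ≈ 477.33)
H - Z(197, 169) = 1432/3 - 8*169 = 1432/3 - 1*1352 = 1432/3 - 1352 = -2624/3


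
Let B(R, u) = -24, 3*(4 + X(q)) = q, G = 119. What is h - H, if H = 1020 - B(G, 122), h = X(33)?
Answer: -1037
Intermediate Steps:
X(q) = -4 + q/3
h = 7 (h = -4 + (1/3)*33 = -4 + 11 = 7)
H = 1044 (H = 1020 - 1*(-24) = 1020 + 24 = 1044)
h - H = 7 - 1*1044 = 7 - 1044 = -1037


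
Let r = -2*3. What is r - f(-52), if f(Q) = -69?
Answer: 63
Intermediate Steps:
r = -6
r - f(-52) = -6 - 1*(-69) = -6 + 69 = 63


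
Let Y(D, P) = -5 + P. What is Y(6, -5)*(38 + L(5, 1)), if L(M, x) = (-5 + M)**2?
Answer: -380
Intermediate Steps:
Y(6, -5)*(38 + L(5, 1)) = (-5 - 5)*(38 + (-5 + 5)**2) = -10*(38 + 0**2) = -10*(38 + 0) = -10*38 = -380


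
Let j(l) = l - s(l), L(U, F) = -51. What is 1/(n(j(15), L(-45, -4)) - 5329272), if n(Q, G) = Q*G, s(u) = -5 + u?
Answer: -1/5329527 ≈ -1.8763e-7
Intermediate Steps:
j(l) = 5 (j(l) = l - (-5 + l) = l + (5 - l) = 5)
n(Q, G) = G*Q
1/(n(j(15), L(-45, -4)) - 5329272) = 1/(-51*5 - 5329272) = 1/(-255 - 5329272) = 1/(-5329527) = -1/5329527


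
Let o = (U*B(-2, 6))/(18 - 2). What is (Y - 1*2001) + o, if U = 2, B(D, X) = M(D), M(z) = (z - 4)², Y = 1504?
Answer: -985/2 ≈ -492.50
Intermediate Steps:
M(z) = (-4 + z)²
B(D, X) = (-4 + D)²
o = 9/2 (o = (2*(-4 - 2)²)/(18 - 2) = (2*(-6)²)/16 = (2*36)*(1/16) = 72*(1/16) = 9/2 ≈ 4.5000)
(Y - 1*2001) + o = (1504 - 1*2001) + 9/2 = (1504 - 2001) + 9/2 = -497 + 9/2 = -985/2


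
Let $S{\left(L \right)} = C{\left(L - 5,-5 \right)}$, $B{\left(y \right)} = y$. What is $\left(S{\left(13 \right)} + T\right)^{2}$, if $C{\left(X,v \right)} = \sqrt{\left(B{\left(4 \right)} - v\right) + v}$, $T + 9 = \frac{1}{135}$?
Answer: $\frac{891136}{18225} \approx 48.896$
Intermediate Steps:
$T = - \frac{1214}{135}$ ($T = -9 + \frac{1}{135} = - \frac{1214}{135} \approx -8.9926$)
$C{\left(X,v \right)} = 2$ ($C{\left(X,v \right)} = \sqrt{\left(4 - v\right) + v} = \sqrt{4} = 2$)
$S{\left(L \right)} = 2$
$\left(S{\left(13 \right)} + T\right)^{2} = \left(2 - \frac{1214}{135}\right)^{2} = \left(- \frac{944}{135}\right)^{2} = \frac{891136}{18225}$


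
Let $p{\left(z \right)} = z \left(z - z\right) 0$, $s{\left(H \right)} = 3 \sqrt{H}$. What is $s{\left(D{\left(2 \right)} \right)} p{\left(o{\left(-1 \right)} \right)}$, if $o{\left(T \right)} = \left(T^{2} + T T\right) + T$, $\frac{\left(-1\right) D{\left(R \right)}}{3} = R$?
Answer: $0$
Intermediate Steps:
$D{\left(R \right)} = - 3 R$
$o{\left(T \right)} = T + 2 T^{2}$ ($o{\left(T \right)} = \left(T^{2} + T^{2}\right) + T = 2 T^{2} + T = T + 2 T^{2}$)
$p{\left(z \right)} = 0$ ($p{\left(z \right)} = z 0 \cdot 0 = 0 \cdot 0 = 0$)
$s{\left(D{\left(2 \right)} \right)} p{\left(o{\left(-1 \right)} \right)} = 3 \sqrt{\left(-3\right) 2} \cdot 0 = 3 \sqrt{-6} \cdot 0 = 3 i \sqrt{6} \cdot 0 = 0$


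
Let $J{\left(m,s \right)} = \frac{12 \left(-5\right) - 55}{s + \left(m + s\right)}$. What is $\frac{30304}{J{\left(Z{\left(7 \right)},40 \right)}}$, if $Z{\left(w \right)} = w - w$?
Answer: $- \frac{484864}{23} \approx -21081.0$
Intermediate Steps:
$Z{\left(w \right)} = 0$
$J{\left(m,s \right)} = - \frac{115}{m + 2 s}$ ($J{\left(m,s \right)} = \frac{-60 - 55}{m + 2 s} = - \frac{115}{m + 2 s}$)
$\frac{30304}{J{\left(Z{\left(7 \right)},40 \right)}} = \frac{30304}{\left(-115\right) \frac{1}{0 + 2 \cdot 40}} = \frac{30304}{\left(-115\right) \frac{1}{0 + 80}} = \frac{30304}{\left(-115\right) \frac{1}{80}} = \frac{30304}{- \frac{23}{16}} = 30304 \left(- \frac{16}{23}\right) = - \frac{484864}{23}$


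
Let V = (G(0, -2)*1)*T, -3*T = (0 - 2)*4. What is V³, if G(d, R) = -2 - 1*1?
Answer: -512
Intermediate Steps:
G(d, R) = -3 (G(d, R) = -2 - 1 = -3)
T = 8/3 (T = -(0 - 2)*4/3 = -(-2)*4/3 = -⅓*(-8) = 8/3 ≈ 2.6667)
V = -8 (V = -3*1*(8/3) = -3*8/3 = -8)
V³ = (-8)³ = -512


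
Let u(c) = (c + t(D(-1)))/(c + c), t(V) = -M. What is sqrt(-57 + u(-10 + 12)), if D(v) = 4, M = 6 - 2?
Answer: I*sqrt(230)/2 ≈ 7.5829*I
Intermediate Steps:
M = 4
t(V) = -4 (t(V) = -1*4 = -4)
u(c) = (-4 + c)/(2*c) (u(c) = (c - 4)/(c + c) = (-4 + c)/((2*c)) = (-4 + c)*(1/(2*c)) = (-4 + c)/(2*c))
sqrt(-57 + u(-10 + 12)) = sqrt(-57 + (-4 + (-10 + 12))/(2*(-10 + 12))) = sqrt(-57 + (1/2)*(-4 + 2)/2) = sqrt(-57 + (1/2)*(1/2)*(-2)) = sqrt(-57 - 1/2) = sqrt(-115/2) = I*sqrt(230)/2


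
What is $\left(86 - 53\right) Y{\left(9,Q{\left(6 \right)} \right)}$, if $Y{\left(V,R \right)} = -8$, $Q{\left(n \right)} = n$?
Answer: $-264$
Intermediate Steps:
$\left(86 - 53\right) Y{\left(9,Q{\left(6 \right)} \right)} = \left(86 - 53\right) \left(-8\right) = 33 \left(-8\right) = -264$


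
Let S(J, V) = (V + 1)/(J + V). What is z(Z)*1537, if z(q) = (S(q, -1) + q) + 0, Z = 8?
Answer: 12296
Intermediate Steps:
S(J, V) = (1 + V)/(J + V)
z(q) = q (z(q) = ((1 - 1)/(q - 1) + q) + 0 = (0/(-1 + q) + q) + 0 = (0 + q) + 0 = q + 0 = q)
z(Z)*1537 = 8*1537 = 12296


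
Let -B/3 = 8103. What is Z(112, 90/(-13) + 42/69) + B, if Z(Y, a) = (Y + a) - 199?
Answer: -7296292/299 ≈ -24402.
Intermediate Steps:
B = -24309 (B = -3*8103 = -24309)
Z(Y, a) = -199 + Y + a
Z(112, 90/(-13) + 42/69) + B = (-199 + 112 + (90/(-13) + 42/69)) - 24309 = (-199 + 112 + (90*(-1/13) + 42*(1/69))) - 24309 = (-199 + 112 + (-90/13 + 14/23)) - 24309 = (-199 + 112 - 1888/299) - 24309 = -27901/299 - 24309 = -7296292/299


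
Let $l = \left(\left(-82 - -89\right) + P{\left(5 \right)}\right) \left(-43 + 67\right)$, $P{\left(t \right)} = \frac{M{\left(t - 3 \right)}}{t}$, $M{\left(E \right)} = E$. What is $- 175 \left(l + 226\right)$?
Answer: $-70630$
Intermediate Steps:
$P{\left(t \right)} = \frac{-3 + t}{t}$ ($P{\left(t \right)} = \frac{t - 3}{t} = \frac{-3 + t}{t}$)
$l = \frac{888}{5}$ ($l = \left(\left(-82 - -89\right) + \frac{-3 + 5}{5}\right) \left(-43 + 67\right) = \left(\left(-82 + 89\right) + \frac{1}{5} \cdot 2\right) 24 = \left(7 + \frac{2}{5}\right) 24 = \frac{37}{5} \cdot 24 = \frac{888}{5} \approx 177.6$)
$- 175 \left(l + 226\right) = - 175 \left(\frac{888}{5} + 226\right) = \left(-175\right) \frac{2018}{5} = -70630$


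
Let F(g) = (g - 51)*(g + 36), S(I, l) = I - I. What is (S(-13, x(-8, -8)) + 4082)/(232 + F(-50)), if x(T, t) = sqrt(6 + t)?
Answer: 2041/823 ≈ 2.4799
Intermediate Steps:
S(I, l) = 0
F(g) = (-51 + g)*(36 + g)
(S(-13, x(-8, -8)) + 4082)/(232 + F(-50)) = (0 + 4082)/(232 + (-1836 + (-50)**2 - 15*(-50))) = 4082/(232 + (-1836 + 2500 + 750)) = 4082/(232 + 1414) = 4082/1646 = 4082*(1/1646) = 2041/823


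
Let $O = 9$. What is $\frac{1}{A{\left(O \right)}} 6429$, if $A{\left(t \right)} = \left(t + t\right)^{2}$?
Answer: $\frac{2143}{108} \approx 19.843$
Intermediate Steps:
$A{\left(t \right)} = 4 t^{2}$ ($A{\left(t \right)} = \left(2 t\right)^{2} = 4 t^{2}$)
$\frac{1}{A{\left(O \right)}} 6429 = \frac{1}{4 \cdot 9^{2}} \cdot 6429 = \frac{1}{4 \cdot 81} \cdot 6429 = \frac{1}{324} \cdot 6429 = \frac{2143}{108}$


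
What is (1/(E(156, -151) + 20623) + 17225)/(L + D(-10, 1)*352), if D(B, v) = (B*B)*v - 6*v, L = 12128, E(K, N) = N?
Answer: 352630201/925661952 ≈ 0.38095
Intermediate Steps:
D(B, v) = -6*v + v*B² (D(B, v) = B²*v - 6*v = v*B² - 6*v = -6*v + v*B²)
(1/(E(156, -151) + 20623) + 17225)/(L + D(-10, 1)*352) = (1/(-151 + 20623) + 17225)/(12128 + (1*(-6 + (-10)²))*352) = (1/20472 + 17225)/(12128 + (1*(-6 + 100))*352) = (1/20472 + 17225)/(12128 + (1*94)*352) = 352630201/(20472*(12128 + 94*352)) = 352630201/(20472*(12128 + 33088)) = (352630201/20472)/45216 = (352630201/20472)*(1/45216) = 352630201/925661952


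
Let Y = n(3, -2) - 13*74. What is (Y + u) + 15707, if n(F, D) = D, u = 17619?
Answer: 32362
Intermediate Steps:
Y = -964 (Y = -2 - 13*74 = -2 - 962 = -964)
(Y + u) + 15707 = (-964 + 17619) + 15707 = 16655 + 15707 = 32362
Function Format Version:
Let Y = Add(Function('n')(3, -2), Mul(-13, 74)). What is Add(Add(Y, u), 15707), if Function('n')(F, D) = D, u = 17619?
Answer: 32362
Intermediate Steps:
Y = -964 (Y = Add(-2, Mul(-13, 74)) = Add(-2, -962) = -964)
Add(Add(Y, u), 15707) = Add(Add(-964, 17619), 15707) = Add(16655, 15707) = 32362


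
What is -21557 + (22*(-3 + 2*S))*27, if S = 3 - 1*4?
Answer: -24527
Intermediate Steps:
S = -1 (S = 3 - 4 = -1)
-21557 + (22*(-3 + 2*S))*27 = -21557 + (22*(-3 + 2*(-1)))*27 = -21557 + (22*(-3 - 2))*27 = -21557 + (22*(-5))*27 = -21557 - 110*27 = -21557 - 2970 = -24527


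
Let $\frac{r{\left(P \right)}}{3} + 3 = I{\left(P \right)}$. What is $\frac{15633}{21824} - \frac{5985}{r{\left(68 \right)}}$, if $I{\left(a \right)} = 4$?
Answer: $- \frac{43523247}{21824} \approx -1994.3$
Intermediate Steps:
$r{\left(P \right)} = 3$ ($r{\left(P \right)} = -9 + 3 \cdot 4 = -9 + 12 = 3$)
$\frac{15633}{21824} - \frac{5985}{r{\left(68 \right)}} = \frac{15633}{21824} - \frac{5985}{3} = 15633 \cdot \frac{1}{21824} - 1995 = \frac{15633}{21824} - 1995 = - \frac{43523247}{21824}$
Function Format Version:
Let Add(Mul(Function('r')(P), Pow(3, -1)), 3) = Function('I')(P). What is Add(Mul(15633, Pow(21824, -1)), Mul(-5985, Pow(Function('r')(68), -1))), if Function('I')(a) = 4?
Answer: Rational(-43523247, 21824) ≈ -1994.3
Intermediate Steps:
Function('r')(P) = 3 (Function('r')(P) = Add(-9, Mul(3, 4)) = Add(-9, 12) = 3)
Add(Mul(15633, Pow(21824, -1)), Mul(-5985, Pow(Function('r')(68), -1))) = Add(Mul(15633, Pow(21824, -1)), Mul(-5985, Pow(3, -1))) = Add(Mul(15633, Rational(1, 21824)), Mul(-5985, Rational(1, 3))) = Add(Rational(15633, 21824), -1995) = Rational(-43523247, 21824)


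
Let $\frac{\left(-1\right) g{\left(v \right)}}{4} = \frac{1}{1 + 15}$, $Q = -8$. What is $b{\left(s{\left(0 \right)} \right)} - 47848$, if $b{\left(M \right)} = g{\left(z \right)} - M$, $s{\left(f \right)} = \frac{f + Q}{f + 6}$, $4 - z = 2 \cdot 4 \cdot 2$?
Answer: $- \frac{574163}{12} \approx -47847.0$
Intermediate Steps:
$z = -12$ ($z = 4 - 2 \cdot 4 \cdot 2 = 4 - 8 \cdot 2 = 4 - 16 = -12$)
$g{\left(v \right)} = - \frac{1}{4}$ ($g{\left(v \right)} = - \frac{4}{1 + 15} = - \frac{4}{16} = \left(-4\right) \frac{1}{16} = - \frac{1}{4}$)
$s{\left(f \right)} = \frac{-8 + f}{6 + f}$ ($s{\left(f \right)} = \frac{f - 8}{f + 6} = \frac{-8 + f}{6 + f}$)
$b{\left(M \right)} = - \frac{1}{4} - M$
$b{\left(s{\left(0 \right)} \right)} - 47848 = \left(- \frac{1}{4} - \frac{-8 + 0}{6 + 0}\right) - 47848 = \left(- \frac{1}{4} - \frac{1}{6} \left(-8\right)\right) - 47848 = \left(- \frac{1}{4} - - \frac{4}{3}\right) - 47848 = \left(- \frac{1}{4} + \frac{4}{3}\right) - 47848 = \frac{13}{12} - 47848 = - \frac{574163}{12}$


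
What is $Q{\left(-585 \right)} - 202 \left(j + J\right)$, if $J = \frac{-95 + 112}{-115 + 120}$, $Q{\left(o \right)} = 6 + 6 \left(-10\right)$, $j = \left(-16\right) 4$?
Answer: $\frac{60936}{5} \approx 12187.0$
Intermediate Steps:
$j = -64$
$Q{\left(o \right)} = -54$ ($Q{\left(o \right)} = 6 - 60 = -54$)
$J = \frac{17}{5} \approx 3.4$
$Q{\left(-585 \right)} - 202 \left(j + J\right) = -54 - 202 \left(-64 + \frac{17}{5}\right) = -54 - - \frac{61206}{5} = -54 + \frac{61206}{5} = \frac{60936}{5}$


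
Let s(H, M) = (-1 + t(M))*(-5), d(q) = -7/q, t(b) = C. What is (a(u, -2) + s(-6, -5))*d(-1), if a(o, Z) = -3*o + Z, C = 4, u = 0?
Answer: -119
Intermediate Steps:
t(b) = 4
a(o, Z) = Z - 3*o
s(H, M) = -15 (s(H, M) = (-1 + 4)*(-5) = 3*(-5) = -15)
(a(u, -2) + s(-6, -5))*d(-1) = ((-2 - 3*0) - 15)*(-7/(-1)) = ((-2 + 0) - 15)*(-7*(-1)) = (-2 - 15)*7 = -17*7 = -119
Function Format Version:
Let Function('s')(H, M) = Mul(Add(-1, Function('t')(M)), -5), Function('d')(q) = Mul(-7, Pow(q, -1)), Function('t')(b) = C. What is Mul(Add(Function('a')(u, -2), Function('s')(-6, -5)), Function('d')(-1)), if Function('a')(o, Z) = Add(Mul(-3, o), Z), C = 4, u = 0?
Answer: -119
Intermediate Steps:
Function('t')(b) = 4
Function('a')(o, Z) = Add(Z, Mul(-3, o))
Function('s')(H, M) = -15 (Function('s')(H, M) = Mul(Add(-1, 4), -5) = Mul(3, -5) = -15)
Mul(Add(Function('a')(u, -2), Function('s')(-6, -5)), Function('d')(-1)) = Mul(Add(Add(-2, Mul(-3, 0)), -15), Mul(-7, Pow(-1, -1))) = Mul(Add(Add(-2, 0), -15), Mul(-7, -1)) = Mul(Add(-2, -15), 7) = Mul(-17, 7) = -119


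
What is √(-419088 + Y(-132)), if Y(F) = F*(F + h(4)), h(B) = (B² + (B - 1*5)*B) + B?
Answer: 24*I*√701 ≈ 635.43*I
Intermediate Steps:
h(B) = B + B² + B*(-5 + B) (h(B) = (B² + (B - 5)*B) + B = (B² + (-5 + B)*B) + B = (B² + B*(-5 + B)) + B = B + B² + B*(-5 + B))
Y(F) = F*(16 + F) (Y(F) = F*(F + 2*4*(-2 + 4)) = F*(F + 2*4*2) = F*(F + 16) = F*(16 + F))
√(-419088 + Y(-132)) = √(-419088 - 132*(16 - 132)) = √(-419088 - 132*(-116)) = √(-419088 + 15312) = √(-403776) = 24*I*√701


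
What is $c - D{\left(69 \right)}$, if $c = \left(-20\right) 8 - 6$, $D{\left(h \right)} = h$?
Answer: $-235$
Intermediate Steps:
$c = -166$ ($c = -160 - 6 = -166$)
$c - D{\left(69 \right)} = -166 - 69 = -235$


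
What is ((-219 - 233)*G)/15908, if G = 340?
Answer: -38420/3977 ≈ -9.6606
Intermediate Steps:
((-219 - 233)*G)/15908 = ((-219 - 233)*340)/15908 = -452*340*(1/15908) = -153680*1/15908 = -38420/3977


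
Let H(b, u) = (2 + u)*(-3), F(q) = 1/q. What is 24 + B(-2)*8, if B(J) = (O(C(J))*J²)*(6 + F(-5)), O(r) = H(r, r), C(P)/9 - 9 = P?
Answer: -36168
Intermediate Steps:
C(P) = 81 + 9*P
H(b, u) = -6 - 3*u
O(r) = -6 - 3*r
B(J) = 29*J²*(-249 - 27*J)/5 (B(J) = ((-6 - 3*(81 + 9*J))*J²)*(6 + 1/(-5)) = ((-6 + (-243 - 27*J))*J²)*(6 - ⅕) = ((-249 - 27*J)*J²)*(29/5) = (J²*(-249 - 27*J))*(29/5) = 29*J²*(-249 - 27*J)/5)
24 + B(-2)*8 = 24 + ((87/5)*(-2)²*(-83 - 9*(-2)))*8 = 24 + ((87/5)*4*(-83 + 18))*8 = 24 + ((87/5)*4*(-65))*8 = 24 - 4524*8 = 24 - 36192 = -36168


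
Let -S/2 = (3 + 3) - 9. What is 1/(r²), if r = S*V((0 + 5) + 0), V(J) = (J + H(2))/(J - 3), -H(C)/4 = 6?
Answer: 1/3249 ≈ 0.00030779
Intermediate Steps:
H(C) = -24 (H(C) = -4*6 = -24)
V(J) = (-24 + J)/(-3 + J) (V(J) = (J - 24)/(J - 3) = (-24 + J)/(-3 + J))
S = 6 (S = -2*((3 + 3) - 9) = -2*(6 - 9) = -2*(-3) = 6)
r = -57 (r = 6*((-24 + ((0 + 5) + 0))/(-3 + ((0 + 5) + 0))) = 6*((-24 + (5 + 0))/(-3 + (5 + 0))) = 6*((-24 + 5)/(-3 + 5)) = 6*(-19/2) = -57)
1/(r²) = 1/((-57)²) = 1/3249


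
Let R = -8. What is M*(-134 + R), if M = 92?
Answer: -13064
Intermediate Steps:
M*(-134 + R) = 92*(-134 - 8) = 92*(-142) = -13064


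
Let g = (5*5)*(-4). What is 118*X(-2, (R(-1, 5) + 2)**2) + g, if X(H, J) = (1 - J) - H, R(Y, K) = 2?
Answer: -1634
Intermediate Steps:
g = -100 (g = 25*(-4) = -100)
X(H, J) = 1 - H - J
118*X(-2, (R(-1, 5) + 2)**2) + g = 118*(1 - 1*(-2) - (2 + 2)**2) - 100 = 118*(1 + 2 - 1*4**2) - 100 = 118*(1 + 2 - 1*16) - 100 = 118*(1 + 2 - 16) - 100 = 118*(-13) - 100 = -1534 - 100 = -1634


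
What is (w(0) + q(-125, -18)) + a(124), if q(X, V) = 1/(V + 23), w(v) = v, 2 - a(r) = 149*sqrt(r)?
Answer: 11/5 - 298*sqrt(31) ≈ -1657.0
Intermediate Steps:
a(r) = 2 - 149*sqrt(r)
q(X, V) = 1/(23 + V)
(w(0) + q(-125, -18)) + a(124) = (0 + 1/(23 - 18)) + (2 - 298*sqrt(31)) = (0 + 1/5) + (2 - 298*sqrt(31)) = 1/5 + (2 - 298*sqrt(31)) = 11/5 - 298*sqrt(31)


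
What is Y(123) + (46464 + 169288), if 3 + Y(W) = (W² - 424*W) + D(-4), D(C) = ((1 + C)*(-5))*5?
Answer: 178801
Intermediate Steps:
D(C) = -25 - 25*C (D(C) = (-5 - 5*C)*5 = -25 - 25*C)
Y(W) = 72 + W² - 424*W (Y(W) = -3 + ((W² - 424*W) + (-25 - 25*(-4))) = -3 + ((W² - 424*W) + (-25 + 100)) = -3 + ((W² - 424*W) + 75) = -3 + (75 + W² - 424*W) = 72 + W² - 424*W)
Y(123) + (46464 + 169288) = (72 + 123² - 424*123) + (46464 + 169288) = (72 + 15129 - 52152) + 215752 = -36951 + 215752 = 178801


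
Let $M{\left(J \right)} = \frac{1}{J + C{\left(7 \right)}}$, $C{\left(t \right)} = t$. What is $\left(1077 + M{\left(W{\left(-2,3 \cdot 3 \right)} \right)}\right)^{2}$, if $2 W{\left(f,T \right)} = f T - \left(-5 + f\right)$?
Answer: $\frac{10452289}{9} \approx 1.1614 \cdot 10^{6}$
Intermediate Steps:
$W{\left(f,T \right)} = \frac{5}{2} - \frac{f}{2} + \frac{T f}{2}$ ($W{\left(f,T \right)} = \frac{f T - \left(-5 + f\right)}{2} = \frac{T f - \left(-5 + f\right)}{2} = \frac{5 - f + T f}{2} = \frac{5}{2} - \frac{f}{2} + \frac{T f}{2}$)
$M{\left(J \right)} = \frac{1}{7 + J}$ ($M{\left(J \right)} = \frac{1}{J + 7} = \frac{1}{7 + J}$)
$\left(1077 + M{\left(W{\left(-2,3 \cdot 3 \right)} \right)}\right)^{2} = \left(1077 + \frac{1}{7 + \left(\frac{5}{2} - -1 + \frac{1}{2} \cdot 3 \cdot 3 \left(-2\right)\right)}\right)^{2} = \left(1077 + \frac{1}{7 + \left(\frac{5}{2} + 1 + \frac{1}{2} \cdot 9 \left(-2\right)\right)}\right)^{2} = \left(1077 + \frac{1}{7 + \left(\frac{5}{2} + 1 - 9\right)}\right)^{2} = \left(1077 + \frac{1}{7 - \frac{11}{2}}\right)^{2} = \left(1077 + \frac{1}{\frac{3}{2}}\right)^{2} = \left(1077 + \frac{2}{3}\right)^{2} = \left(\frac{3233}{3}\right)^{2} = \frac{10452289}{9}$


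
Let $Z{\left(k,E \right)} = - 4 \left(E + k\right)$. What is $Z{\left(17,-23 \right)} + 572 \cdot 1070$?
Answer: $612064$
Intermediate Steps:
$Z{\left(k,E \right)} = - 4 E - 4 k$
$Z{\left(17,-23 \right)} + 572 \cdot 1070 = \left(\left(-4\right) \left(-23\right) - 68\right) + 572 \cdot 1070 = \left(92 - 68\right) + 612040 = 24 + 612040 = 612064$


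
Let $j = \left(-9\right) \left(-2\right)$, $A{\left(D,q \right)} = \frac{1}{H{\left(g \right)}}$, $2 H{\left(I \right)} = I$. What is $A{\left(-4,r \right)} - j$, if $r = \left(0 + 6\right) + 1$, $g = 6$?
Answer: $- \frac{53}{3} \approx -17.667$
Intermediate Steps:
$H{\left(I \right)} = \frac{I}{2}$
$r = 7$ ($r = 6 + 1 = 7$)
$A{\left(D,q \right)} = \frac{1}{3}$ ($A{\left(D,q \right)} = \frac{1}{\frac{1}{2} \cdot 6} = \frac{1}{3}$)
$j = 18$
$A{\left(-4,r \right)} - j = \frac{1}{3} - 18 = - \frac{53}{3}$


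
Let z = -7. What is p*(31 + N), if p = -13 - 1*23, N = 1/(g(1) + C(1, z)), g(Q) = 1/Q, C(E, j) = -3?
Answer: -1098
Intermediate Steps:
N = -½ (N = 1/(1/1 - 3) = 1/(1 - 3) = 1/(-2) = -½ ≈ -0.50000)
p = -36 (p = -13 - 23 = -36)
p*(31 + N) = -36*(31 - ½) = -36*61/2 = -1098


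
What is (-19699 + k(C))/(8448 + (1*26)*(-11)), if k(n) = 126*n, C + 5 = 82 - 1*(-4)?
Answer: -863/742 ≈ -1.1631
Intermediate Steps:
C = 81 (C = -5 + (82 - 1*(-4)) = -5 + (82 + 4) = -5 + 86 = 81)
(-19699 + k(C))/(8448 + (1*26)*(-11)) = (-19699 + 126*81)/(8448 + (1*26)*(-11)) = (-19699 + 10206)/(8448 + 26*(-11)) = -9493/(8448 - 286) = -9493/8162 = -9493*1/8162 = -863/742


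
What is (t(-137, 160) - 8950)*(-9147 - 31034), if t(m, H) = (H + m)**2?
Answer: 338364201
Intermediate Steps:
(t(-137, 160) - 8950)*(-9147 - 31034) = ((160 - 137)**2 - 8950)*(-9147 - 31034) = (23**2 - 8950)*(-40181) = (529 - 8950)*(-40181) = -8421*(-40181) = 338364201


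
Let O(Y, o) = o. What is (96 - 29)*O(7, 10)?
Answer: 670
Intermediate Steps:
(96 - 29)*O(7, 10) = (96 - 29)*10 = 67*10 = 670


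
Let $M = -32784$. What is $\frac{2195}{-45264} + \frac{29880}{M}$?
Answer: $- \frac{29676025}{30915312} \approx -0.95991$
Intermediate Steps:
$\frac{2195}{-45264} + \frac{29880}{M} = \frac{2195}{-45264} + \frac{29880}{-32784} = 2195 \left(- \frac{1}{45264}\right) + 29880 \left(- \frac{1}{32784}\right) = - \frac{2195}{45264} - \frac{1245}{1366} = - \frac{29676025}{30915312}$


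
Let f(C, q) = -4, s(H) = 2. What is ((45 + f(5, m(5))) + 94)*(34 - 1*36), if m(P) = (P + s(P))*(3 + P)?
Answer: -270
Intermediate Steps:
m(P) = (2 + P)*(3 + P) (m(P) = (P + 2)*(3 + P) = (2 + P)*(3 + P))
((45 + f(5, m(5))) + 94)*(34 - 1*36) = ((45 - 4) + 94)*(34 - 1*36) = (41 + 94)*(34 - 36) = 135*(-2) = -270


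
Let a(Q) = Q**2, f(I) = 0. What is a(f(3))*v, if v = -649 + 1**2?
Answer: 0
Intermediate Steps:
v = -648 (v = -649 + 1 = -648)
a(f(3))*v = 0**2*(-648) = 0*(-648) = 0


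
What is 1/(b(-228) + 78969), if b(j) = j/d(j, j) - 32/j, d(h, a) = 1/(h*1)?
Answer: 57/7464329 ≈ 7.6363e-6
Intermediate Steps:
d(h, a) = 1/h
b(j) = j**2 - 32/j (b(j) = j/(1/j) - 32/j = j*j - 32/j = j**2 - 32/j)
1/(b(-228) + 78969) = 1/((-32 + (-228)**3)/(-228) + 78969) = 1/(-(-32 - 11852352)/228 + 78969) = 1/(-1/228*(-11852384) + 78969) = 1/(2963096/57 + 78969) = 1/(7464329/57) = 57/7464329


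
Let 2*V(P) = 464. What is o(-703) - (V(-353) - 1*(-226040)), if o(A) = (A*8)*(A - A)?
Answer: -226272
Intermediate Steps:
V(P) = 232 (V(P) = (½)*464 = 232)
o(A) = 0 (o(A) = (8*A)*0 = 0)
o(-703) - (V(-353) - 1*(-226040)) = 0 - (232 - 1*(-226040)) = 0 - (232 + 226040) = 0 - 1*226272 = 0 - 226272 = -226272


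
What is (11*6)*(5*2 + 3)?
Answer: 858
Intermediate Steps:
(11*6)*(5*2 + 3) = 66*(10 + 3) = 66*13 = 858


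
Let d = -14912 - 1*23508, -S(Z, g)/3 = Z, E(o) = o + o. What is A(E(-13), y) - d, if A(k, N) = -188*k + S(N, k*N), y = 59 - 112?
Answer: 43467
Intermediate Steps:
E(o) = 2*o
y = -53
S(Z, g) = -3*Z
A(k, N) = -188*k - 3*N
d = -38420 (d = -14912 - 23508 = -38420)
A(E(-13), y) - d = (-376*(-13) - 3*(-53)) - 1*(-38420) = (-188*(-26) + 159) + 38420 = (4888 + 159) + 38420 = 5047 + 38420 = 43467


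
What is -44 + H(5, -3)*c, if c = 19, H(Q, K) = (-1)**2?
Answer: -25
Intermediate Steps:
H(Q, K) = 1
-44 + H(5, -3)*c = -44 + 1*19 = -44 + 19 = -25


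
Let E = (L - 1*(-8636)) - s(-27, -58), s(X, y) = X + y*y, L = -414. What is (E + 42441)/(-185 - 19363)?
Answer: -23663/9774 ≈ -2.4210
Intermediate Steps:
s(X, y) = X + y²
E = 4885 (E = (-414 - 1*(-8636)) - (-27 + (-58)²) = (-414 + 8636) - (-27 + 3364) = 8222 - 1*3337 = 8222 - 3337 = 4885)
(E + 42441)/(-185 - 19363) = (4885 + 42441)/(-185 - 19363) = 47326/(-19548) = 47326*(-1/19548) = -23663/9774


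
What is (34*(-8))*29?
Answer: -7888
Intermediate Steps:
(34*(-8))*29 = -272*29 = -7888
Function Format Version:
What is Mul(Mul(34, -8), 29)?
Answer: -7888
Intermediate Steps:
Mul(Mul(34, -8), 29) = Mul(-272, 29) = -7888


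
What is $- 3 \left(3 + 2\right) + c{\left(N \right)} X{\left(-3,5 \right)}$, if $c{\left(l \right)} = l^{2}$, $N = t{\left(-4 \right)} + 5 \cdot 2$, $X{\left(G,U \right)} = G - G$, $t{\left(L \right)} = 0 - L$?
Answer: $-15$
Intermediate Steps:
$t{\left(L \right)} = - L$
$X{\left(G,U \right)} = 0$
$N = 14$ ($N = \left(-1\right) \left(-4\right) + 5 \cdot 2 = 4 + 10 = 14$)
$- 3 \left(3 + 2\right) + c{\left(N \right)} X{\left(-3,5 \right)} = - 3 \left(3 + 2\right) + 14^{2} \cdot 0 = \left(-3\right) 5 + 196 \cdot 0 = -15 + 0 = -15$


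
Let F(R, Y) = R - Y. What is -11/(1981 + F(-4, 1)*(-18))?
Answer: -11/2071 ≈ -0.0053114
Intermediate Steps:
-11/(1981 + F(-4, 1)*(-18)) = -11/(1981 + (-4 - 1*1)*(-18)) = -11/(1981 + (-4 - 1)*(-18)) = -11/(1981 - 5*(-18)) = -11/(1981 + 90) = -11/2071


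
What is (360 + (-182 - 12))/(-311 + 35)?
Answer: -83/138 ≈ -0.60145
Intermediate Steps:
(360 + (-182 - 12))/(-311 + 35) = (360 - 194)/(-276) = 166*(-1/276) = -83/138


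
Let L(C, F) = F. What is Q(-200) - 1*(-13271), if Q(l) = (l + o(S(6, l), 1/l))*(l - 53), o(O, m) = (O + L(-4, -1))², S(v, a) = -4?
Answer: 57546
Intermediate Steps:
o(O, m) = (-1 + O)² (o(O, m) = (O - 1)² = (-1 + O)²)
Q(l) = (-53 + l)*(25 + l) (Q(l) = (l + (-1 - 4)²)*(l - 53) = (l + (-5)²)*(-53 + l) = (l + 25)*(-53 + l) = (25 + l)*(-53 + l) = (-53 + l)*(25 + l))
Q(-200) - 1*(-13271) = (-1325 + (-200)² - 28*(-200)) - 1*(-13271) = (-1325 + 40000 + 5600) + 13271 = 44275 + 13271 = 57546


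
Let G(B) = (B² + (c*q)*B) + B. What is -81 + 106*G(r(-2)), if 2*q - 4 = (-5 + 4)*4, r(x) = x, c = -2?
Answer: 131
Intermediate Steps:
q = 0 (q = 2 + ((-5 + 4)*4)/2 = 2 + (-1*4)/2 = 2 + (½)*(-4) = 2 - 2 = 0)
G(B) = B + B² (G(B) = (B² + (-2*0)*B) + B = (B² + 0*B) + B = (B² + 0) + B = B² + B = B + B²)
-81 + 106*G(r(-2)) = -81 + 106*(-2*(1 - 2)) = -81 + 106*(-2*(-1)) = -81 + 106*2 = -81 + 212 = 131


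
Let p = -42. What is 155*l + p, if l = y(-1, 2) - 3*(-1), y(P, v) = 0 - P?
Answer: 578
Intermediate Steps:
y(P, v) = -P
l = 4 (l = -1*(-1) - 3*(-1) = 1 + 3 = 4)
155*l + p = 155*4 - 42 = 620 - 42 = 578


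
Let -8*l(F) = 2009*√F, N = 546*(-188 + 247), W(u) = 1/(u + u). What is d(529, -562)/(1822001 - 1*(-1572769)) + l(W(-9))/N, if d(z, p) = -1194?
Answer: -199/565795 - 287*I*√2/220896 ≈ -0.00035172 - 0.0018374*I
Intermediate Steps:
W(u) = 1/(2*u)
N = 32214 (N = 546*59 = 32214)
l(F) = -2009*√F/8
d(529, -562)/(1822001 - 1*(-1572769)) + l(W(-9))/N = -1194/(1822001 - 1*(-1572769)) - 2009*√2*(I/3)/2/8/32214 = -1194/(1822001 + 1572769) - 2009*I*√2/6/8*(1/32214) = -1194/3394770 - 2009*I*√2/48*(1/32214) = -1194*1/3394770 - 2009*I*√2/48*(1/32214) = -199/565795 - 2009*I*√2/48*(1/32214) = -199/565795 - 287*I*√2/220896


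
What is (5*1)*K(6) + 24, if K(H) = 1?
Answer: 29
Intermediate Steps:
(5*1)*K(6) + 24 = (5*1)*1 + 24 = 5*1 + 24 = 5 + 24 = 29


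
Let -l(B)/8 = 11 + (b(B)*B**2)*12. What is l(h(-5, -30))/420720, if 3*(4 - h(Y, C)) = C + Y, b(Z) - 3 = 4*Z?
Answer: -1740791/473310 ≈ -3.6779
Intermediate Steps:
b(Z) = 3 + 4*Z
h(Y, C) = 4 - C/3 - Y/3 (h(Y, C) = 4 - (C + Y)/3 = 4 + (-C/3 - Y/3) = 4 - C/3 - Y/3)
l(B) = -88 - 96*B**2*(3 + 4*B) (l(B) = -8*(11 + ((3 + 4*B)*B**2)*12) = -8*(11 + (B**2*(3 + 4*B))*12) = -8*(11 + 12*B**2*(3 + 4*B)) = -88 - 96*B**2*(3 + 4*B))
l(h(-5, -30))/420720 = (-88 - 384*(4 - 1/3*(-30) - 1/3*(-5))**3 - 288*(4 - 1/3*(-30) - 1/3*(-5))**2)/420720 = (-88 - 384*(4 + 10 + 5/3)**3 - 288*(4 + 10 + 5/3)**2)*(1/420720) = (-88 - 384*(47/3)**3 - 288*(47/3)**2)*(1/420720) = (-88 - 384*103823/27 - 288*2209/9)*(1/420720) = (-88 - 13289344/9 - 70688)*(1/420720) = -13926328/9*1/420720 = -1740791/473310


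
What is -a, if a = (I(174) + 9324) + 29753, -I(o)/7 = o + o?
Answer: -36641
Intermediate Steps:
I(o) = -14*o (I(o) = -7*(o + o) = -14*o)
a = 36641 (a = (-14*174 + 9324) + 29753 = (-2436 + 9324) + 29753 = 6888 + 29753 = 36641)
-a = -1*36641 = -36641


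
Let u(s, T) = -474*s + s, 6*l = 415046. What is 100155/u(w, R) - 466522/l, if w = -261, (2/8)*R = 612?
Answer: -4605944101/776343543 ≈ -5.9329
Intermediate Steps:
R = 2448 (R = 4*612 = 2448)
l = 207523/3 (l = (⅙)*415046 = 207523/3 ≈ 69174.)
u(s, T) = -473*s
100155/u(w, R) - 466522/l = 100155/((-473*(-261))) - 466522/207523/3 = 100155/123453 - 466522*3/207523 = 100155*(1/123453) - 1399566/207523 = 3035/3741 - 1399566/207523 = -4605944101/776343543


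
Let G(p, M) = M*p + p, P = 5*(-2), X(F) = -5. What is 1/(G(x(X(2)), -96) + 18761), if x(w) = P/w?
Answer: 1/18571 ≈ 5.3847e-5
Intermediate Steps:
P = -10
x(w) = -10/w
G(p, M) = p + M*p
1/(G(x(X(2)), -96) + 18761) = 1/((-10/(-5))*(1 - 96) + 18761) = 1/(-10*(-1/5)*(-95) + 18761) = 1/(2*(-95) + 18761) = 1/(-190 + 18761) = 1/18571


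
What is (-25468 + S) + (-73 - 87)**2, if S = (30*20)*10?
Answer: 6132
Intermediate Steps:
S = 6000 (S = 600*10 = 6000)
(-25468 + S) + (-73 - 87)**2 = (-25468 + 6000) + (-73 - 87)**2 = -19468 + (-160)**2 = -19468 + 25600 = 6132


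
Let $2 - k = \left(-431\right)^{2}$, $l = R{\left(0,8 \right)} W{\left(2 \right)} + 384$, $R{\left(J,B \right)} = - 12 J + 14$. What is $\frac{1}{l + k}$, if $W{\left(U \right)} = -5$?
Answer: $- \frac{1}{185445} \approx -5.3924 \cdot 10^{-6}$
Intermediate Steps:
$R{\left(J,B \right)} = 14 - 12 J$
$l = 314$ ($l = \left(14 - 0\right) \left(-5\right) + 384 = \left(14 + 0\right) \left(-5\right) + 384 = 14 \left(-5\right) + 384 = -70 + 384 = 314$)
$k = -185759$ ($k = 2 - \left(-431\right)^{2} = 2 - 185761 = -185759$)
$\frac{1}{l + k} = \frac{1}{314 - 185759} = \frac{1}{-185445} = - \frac{1}{185445}$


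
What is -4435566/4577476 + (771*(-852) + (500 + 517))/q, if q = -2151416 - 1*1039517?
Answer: -5575670925789/7303209612554 ≈ -0.76345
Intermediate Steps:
q = -3190933 (q = -2151416 - 1039517 = -3190933)
-4435566/4577476 + (771*(-852) + (500 + 517))/q = -4435566/4577476 + (771*(-852) + (500 + 517))/(-3190933) = -4435566*1/4577476 + (-656892 + 1017)*(-1/3190933) = -2217783/2288738 - 655875*(-1/3190933) = -2217783/2288738 + 655875/3190933 = -5575670925789/7303209612554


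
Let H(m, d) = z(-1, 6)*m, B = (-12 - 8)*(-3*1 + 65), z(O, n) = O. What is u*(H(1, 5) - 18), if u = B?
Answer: 23560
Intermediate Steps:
B = -1240 (B = -20*(-3 + 65) = -20*62 = -1240)
u = -1240
H(m, d) = -m
u*(H(1, 5) - 18) = -1240*(-1*1 - 18) = -1240*(-1 - 18) = -1240*(-19) = 23560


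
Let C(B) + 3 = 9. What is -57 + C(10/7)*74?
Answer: 387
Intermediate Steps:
C(B) = 6 (C(B) = -3 + 9 = 6)
-57 + C(10/7)*74 = -57 + 6*74 = -57 + 444 = 387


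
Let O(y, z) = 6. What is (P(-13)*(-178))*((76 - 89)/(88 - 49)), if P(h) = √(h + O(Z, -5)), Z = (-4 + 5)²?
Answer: 178*I*√7/3 ≈ 156.98*I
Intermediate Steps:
Z = 1 (Z = 1² = 1)
P(h) = √(6 + h) (P(h) = √(h + 6) = √(6 + h))
(P(-13)*(-178))*((76 - 89)/(88 - 49)) = (√(6 - 13)*(-178))*((76 - 89)/(88 - 49)) = (√(-7)*(-178))*(-13/39) = ((I*√7)*(-178))*(-13*1/39) = -178*I*√7*(-⅓) = 178*I*√7/3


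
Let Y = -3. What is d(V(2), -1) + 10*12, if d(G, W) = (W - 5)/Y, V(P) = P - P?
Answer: 122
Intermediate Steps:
V(P) = 0
d(G, W) = 5/3 - W/3 (d(G, W) = (W - 5)/(-3) = (-5 + W)*(-1/3) = 5/3 - W/3)
d(V(2), -1) + 10*12 = (5/3 - 1/3*(-1)) + 10*12 = (5/3 + 1/3) + 120 = 2 + 120 = 122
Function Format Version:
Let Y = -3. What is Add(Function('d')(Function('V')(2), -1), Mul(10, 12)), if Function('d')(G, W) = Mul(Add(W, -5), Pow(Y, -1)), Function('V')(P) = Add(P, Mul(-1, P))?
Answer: 122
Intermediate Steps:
Function('V')(P) = 0
Function('d')(G, W) = Add(Rational(5, 3), Mul(Rational(-1, 3), W)) (Function('d')(G, W) = Mul(Add(W, -5), Pow(-3, -1)) = Mul(Add(-5, W), Rational(-1, 3)) = Add(Rational(5, 3), Mul(Rational(-1, 3), W)))
Add(Function('d')(Function('V')(2), -1), Mul(10, 12)) = Add(Add(Rational(5, 3), Mul(Rational(-1, 3), -1)), Mul(10, 12)) = Add(Add(Rational(5, 3), Rational(1, 3)), 120) = Add(2, 120) = 122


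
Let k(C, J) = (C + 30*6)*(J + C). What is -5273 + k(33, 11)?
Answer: 4099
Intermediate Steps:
k(C, J) = (180 + C)*(C + J) (k(C, J) = (C + 180)*(C + J) = (180 + C)*(C + J))
-5273 + k(33, 11) = -5273 + (33**2 + 180*33 + 180*11 + 33*11) = -5273 + (1089 + 5940 + 1980 + 363) = -5273 + 9372 = 4099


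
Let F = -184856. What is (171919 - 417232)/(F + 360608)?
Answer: -27257/19528 ≈ -1.3958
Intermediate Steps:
(171919 - 417232)/(F + 360608) = (171919 - 417232)/(-184856 + 360608) = -245313/175752 = -245313*1/175752 = -27257/19528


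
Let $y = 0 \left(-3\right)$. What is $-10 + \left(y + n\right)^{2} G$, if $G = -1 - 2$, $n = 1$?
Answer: $-13$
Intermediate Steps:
$y = 0$
$G = -3$
$-10 + \left(y + n\right)^{2} G = -10 + \left(0 + 1\right)^{2} \left(-3\right) = -10 + 1^{2} \left(-3\right) = -10 + 1 \left(-3\right) = -10 - 3 = -13$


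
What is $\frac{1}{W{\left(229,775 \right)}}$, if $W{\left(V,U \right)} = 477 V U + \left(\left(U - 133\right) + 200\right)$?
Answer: $\frac{1}{84656417} \approx 1.1812 \cdot 10^{-8}$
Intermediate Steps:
$W{\left(V,U \right)} = 67 + U + 477 U V$ ($W{\left(V,U \right)} = 477 U V + \left(\left(-133 + U\right) + 200\right) = 477 U V + \left(67 + U\right) = 67 + U + 477 U V$)
$\frac{1}{W{\left(229,775 \right)}} = \frac{1}{67 + 775 + 477 \cdot 775 \cdot 229} = \frac{1}{67 + 775 + 84655575} = \frac{1}{84656417}$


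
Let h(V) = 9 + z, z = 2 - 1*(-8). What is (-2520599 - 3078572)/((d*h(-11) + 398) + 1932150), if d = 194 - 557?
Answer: -5599171/1925651 ≈ -2.9077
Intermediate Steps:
z = 10 (z = 2 + 8 = 10)
d = -363
h(V) = 19 (h(V) = 9 + 10 = 19)
(-2520599 - 3078572)/((d*h(-11) + 398) + 1932150) = (-2520599 - 3078572)/((-363*19 + 398) + 1932150) = -5599171/((-6897 + 398) + 1932150) = -5599171/(-6499 + 1932150) = -5599171/1925651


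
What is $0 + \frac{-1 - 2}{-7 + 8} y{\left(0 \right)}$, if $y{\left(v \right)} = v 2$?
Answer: $0$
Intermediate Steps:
$y{\left(v \right)} = 2 v$
$0 + \frac{-1 - 2}{-7 + 8} y{\left(0 \right)} = 0 + \frac{-1 - 2}{-7 + 8} \cdot 2 \cdot 0 = 0 + - \frac{3}{1} \cdot 0 = 0 + \left(-3\right) 1 \cdot 0 = 0 - 0 = 0 + 0 = 0$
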